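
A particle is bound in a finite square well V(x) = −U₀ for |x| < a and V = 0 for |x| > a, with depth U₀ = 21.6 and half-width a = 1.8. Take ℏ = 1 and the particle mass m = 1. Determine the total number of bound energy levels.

N = 8

Define the well-strength parameter z₀ = (a/ℏ)√(2mU₀) = 1.8 × √(2·1·21.6) = 11.83.
A new bound state (alternating even/odd) appears each time z₀ passes a multiple of π/2, so N = ⌊2z₀/π⌋ + 1 = ⌊7.532⌋ + 1 = 8.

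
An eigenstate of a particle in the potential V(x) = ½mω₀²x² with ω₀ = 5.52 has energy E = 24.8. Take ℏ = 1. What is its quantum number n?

E_n = ℏω₀(n + ½) ⇒ n = E/(ℏω₀) − ½ = 24.8/5.52 − 0.5 = 3.993 → n = 4.

n = 4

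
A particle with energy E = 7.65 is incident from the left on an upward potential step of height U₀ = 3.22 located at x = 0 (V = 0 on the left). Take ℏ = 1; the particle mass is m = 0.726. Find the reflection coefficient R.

R = 0.0184

The wavenumbers are k₁ = √(2mE)/ℏ = 3.333 on the left and k₂ = √(2m(E − U₀))/ℏ = 2.536 on the right.
Continuity of ψ and ψ′ at the step yields the reflection amplitude r = (k₁ − k₂)/(k₁ + k₂) = 0.1357; thus R = |r|² = 0.01842, T = 0.9816.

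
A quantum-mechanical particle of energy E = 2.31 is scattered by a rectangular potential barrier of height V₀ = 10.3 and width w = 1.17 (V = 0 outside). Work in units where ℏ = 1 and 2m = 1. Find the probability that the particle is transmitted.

T = 0.00373

E < V₀: inside the barrier ψ ∝ e^{±κx} with κ = √(2m(V₀ − E))/ℏ = 2.827.
κw = 3.307, sinh(κw) = 13.64.
The exact tunnelling result is T⁻¹ = 1 + V₀² sinh²(κw) / [4E(V₀ − E)] = 268.2, so T = 0.00373.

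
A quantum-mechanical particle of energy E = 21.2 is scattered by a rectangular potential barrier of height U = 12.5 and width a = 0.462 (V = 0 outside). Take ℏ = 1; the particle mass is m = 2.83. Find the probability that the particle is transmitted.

T = 0.998

E > U: inside the barrier k₂ = √(2m(E − U))/ℏ = 7.017, k₂a = 3.242.
Matching at both interfaces gives T⁻¹ = 1 + U² sin²(k₂a) / [4E(E − U)] = 1.002, hence T = 0.998.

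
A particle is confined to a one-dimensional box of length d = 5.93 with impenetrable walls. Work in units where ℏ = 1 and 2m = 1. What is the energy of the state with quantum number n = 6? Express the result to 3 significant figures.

E = 10.1

Requiring ψ(0) = ψ(d) = 0 quantises k = nπ/d, hence E_n = ℏ²k²/2m = n²π²ℏ²/(2md²).
E_6 = 6² × π² / (2 × 0.5 × 5.93²) = 10.10.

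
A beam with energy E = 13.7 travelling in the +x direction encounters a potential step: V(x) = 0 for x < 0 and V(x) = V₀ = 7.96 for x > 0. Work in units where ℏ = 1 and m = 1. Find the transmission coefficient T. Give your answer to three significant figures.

The wavenumbers are k₁ = √(2mE)/ℏ = 5.235 on the left and k₂ = √(2m(E − V₀))/ℏ = 3.388 on the right.
Continuity of ψ and ψ′ at the step yields the reflection amplitude r = (k₁ − k₂)/(k₁ + k₂) = 0.2141; thus R = |r|² = 0.04585, T = 0.9542.

T = 0.954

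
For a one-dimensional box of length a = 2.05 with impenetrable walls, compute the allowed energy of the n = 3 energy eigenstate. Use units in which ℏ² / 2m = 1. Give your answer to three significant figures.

Requiring ψ(0) = ψ(a) = 0 quantises k = nπ/a, hence E_n = ℏ²k²/2m = n²π²ℏ²/(2ma²).
E_3 = 3² × π² / (2 × 0.5 × 2.05²) = 21.14.

E = 21.1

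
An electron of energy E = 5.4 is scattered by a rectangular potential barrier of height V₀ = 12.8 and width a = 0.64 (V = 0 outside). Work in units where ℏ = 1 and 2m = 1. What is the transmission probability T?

T = 0.113

Since E < V₀ the interior solution is evanescent with decay constant κ = √(2m(V₀ − E))/ℏ = 2.720.
κa = 1.741, sinh(κa) = 2.764.
Matching ψ, ψ′ at both faces gives T = [1 + V₀² sinh²(κa) / (4E(V₀ − E))]⁻¹ = 1/8.830 = 0.113.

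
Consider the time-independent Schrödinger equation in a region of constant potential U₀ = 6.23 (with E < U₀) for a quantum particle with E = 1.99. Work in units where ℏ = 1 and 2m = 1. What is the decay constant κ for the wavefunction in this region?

κ = 2.06

Since E < U₀ the TISE in this region is ψ'' = κ²ψ with κ = √(2m(U₀ − E))/ℏ.
κ = √(2 × 0.5 × 4.24) = 2.059.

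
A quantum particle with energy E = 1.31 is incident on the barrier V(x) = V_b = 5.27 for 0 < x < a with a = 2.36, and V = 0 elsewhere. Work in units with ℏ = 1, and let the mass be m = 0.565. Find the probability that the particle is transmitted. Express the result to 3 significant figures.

T = 0.000138

Since E < V_b the interior solution is evanescent with decay constant κ = √(2m(V_b − E))/ℏ = 2.115.
κa = 4.992, sinh(κa) = 73.63.
Matching ψ, ψ′ at both faces gives T = [1 + V_b² sinh²(κa) / (4E(V_b − E))]⁻¹ = 1/7258 = 0.000138.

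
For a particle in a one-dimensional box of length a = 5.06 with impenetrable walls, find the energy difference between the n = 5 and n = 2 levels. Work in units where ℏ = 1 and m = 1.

E_n = n²π²ℏ²/(2ma²), so ΔE = (5² − 2²) π²ℏ²/(2ma²).
ΔE = 21 × π² / (2 × 1 × 5.06²) = 4.048.

ΔE = 4.05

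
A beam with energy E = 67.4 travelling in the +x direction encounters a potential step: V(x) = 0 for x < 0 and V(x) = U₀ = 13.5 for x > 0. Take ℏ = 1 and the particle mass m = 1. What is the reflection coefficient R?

On each side the TISE gives plane waves with k = √(2m(E − V))/ℏ: k₁ = √(2·1·67.4) = 11.61, k₂ = √(2·1·53.9) = 10.38.
Continuity of ψ and ψ′ at the step yields the reflection amplitude r = (k₁ − k₂)/(k₁ + k₂) = 0.05582; thus R = |r|² = 0.003116, T = 0.9969.

R = 0.00312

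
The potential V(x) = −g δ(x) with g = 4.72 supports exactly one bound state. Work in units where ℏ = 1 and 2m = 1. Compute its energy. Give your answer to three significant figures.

For x ≠ 0 the bound state is ψ ∝ e^{−κ|x|}; integrating the TISE across the delta gives the cusp condition 2κ = 2mg/ℏ², so κ = 2.360.
Then E = −ℏ²κ²/(2m) = −mg²/(2ℏ²) = -5.570.

E = -5.57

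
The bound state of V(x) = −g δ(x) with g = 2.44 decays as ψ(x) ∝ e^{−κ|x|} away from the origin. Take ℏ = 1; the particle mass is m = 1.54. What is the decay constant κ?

Integrating the TISE across x = 0 gives the cusp condition ψ'(0⁺) − ψ'(0⁻) = −(2mg/ℏ²)ψ(0).
With ψ ∝ e^{−κ|x|} this yields −2κ = −2mg/ℏ², so κ = mg/ℏ² = 3.758.

κ = 3.76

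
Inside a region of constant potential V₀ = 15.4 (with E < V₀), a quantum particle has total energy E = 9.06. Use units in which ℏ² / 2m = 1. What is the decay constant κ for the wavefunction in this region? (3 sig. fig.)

κ = 2.52

Since E < V₀ the TISE in this region is ψ'' = κ²ψ with κ = √(2m(V₀ − E))/ℏ.
κ = √(2 × 0.5 × 6.34) = 2.518.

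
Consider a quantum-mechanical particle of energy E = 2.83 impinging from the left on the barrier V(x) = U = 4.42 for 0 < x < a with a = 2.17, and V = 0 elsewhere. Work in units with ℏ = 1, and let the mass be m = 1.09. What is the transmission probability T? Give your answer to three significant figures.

T = 0.00114

Since E < U the interior solution is evanescent with decay constant κ = √(2m(U − E))/ℏ = 1.862.
κa = 4.040, sinh(κa) = 28.41.
Matching ψ, ψ′ at both faces gives T = [1 + U² sinh²(κa) / (4E(U − E))]⁻¹ = 1/876.8 = 0.00114.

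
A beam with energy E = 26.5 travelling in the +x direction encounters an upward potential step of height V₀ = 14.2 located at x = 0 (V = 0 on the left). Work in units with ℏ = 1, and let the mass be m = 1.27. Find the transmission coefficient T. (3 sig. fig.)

T = 0.964

On each side the TISE gives plane waves with k = √(2m(E − V))/ℏ: k₁ = √(2·1.27·26.5) = 8.204, k₂ = √(2·1.27·12.3) = 5.589.
Matching ψ and ψ′ at x = 0 gives r = (k₁ − k₂)/(k₁ + k₂), so R = r² = 0.03594 and T = 1 − R = 0.9641.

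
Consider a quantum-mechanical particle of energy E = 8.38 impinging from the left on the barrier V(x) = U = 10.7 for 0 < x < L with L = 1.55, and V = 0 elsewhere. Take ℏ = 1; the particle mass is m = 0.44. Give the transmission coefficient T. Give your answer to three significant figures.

T = 0.0321

E < U: inside the barrier ψ ∝ e^{±κx} with κ = √(2m(U − E))/ℏ = 1.429.
κL = 2.215, sinh(κL) = 4.525.
Matching ψ, ψ′ at both faces gives T = [1 + U² sinh²(κL) / (4E(U − E))]⁻¹ = 1/31.14 = 0.0321.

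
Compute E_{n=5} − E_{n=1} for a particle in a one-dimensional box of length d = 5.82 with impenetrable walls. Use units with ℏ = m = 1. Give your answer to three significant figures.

E_n = n²π²ℏ²/(2md²), so ΔE = (5² − 1²) π²ℏ²/(2md²).
ΔE = 24 × π² / (2 × 1 × 5.82²) = 3.497.

ΔE = 3.50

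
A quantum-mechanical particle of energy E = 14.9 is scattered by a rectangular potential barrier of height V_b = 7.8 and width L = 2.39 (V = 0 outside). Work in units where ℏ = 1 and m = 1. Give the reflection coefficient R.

R = 0.0232

Above the barrier the interior wavenumber is k₂ = √(2m(E − V_b))/ℏ = 3.768, giving phase k₂L = 9.006.
T = [1 + V_b² sin²(k₂L) / (4E(E − V_b))]⁻¹ = 1/1.024 = 0.977.
R = 1 − T = 0.0232.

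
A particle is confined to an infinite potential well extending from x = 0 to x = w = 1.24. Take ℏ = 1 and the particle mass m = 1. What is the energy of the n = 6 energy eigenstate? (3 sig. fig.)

The infinite-well eigenfunctions ψ_n = √(2/w) sin(nπx/w) vanish at both walls, giving E_n = n²π²ℏ²/(2mw²).
E_6 = 6² × π² / (2 × 1 × 1.24²) = 115.5.

E = 116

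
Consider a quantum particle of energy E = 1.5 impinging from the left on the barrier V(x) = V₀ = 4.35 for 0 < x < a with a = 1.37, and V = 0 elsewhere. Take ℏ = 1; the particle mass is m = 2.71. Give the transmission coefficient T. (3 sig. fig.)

T = 0.0000761

E < V₀: inside the barrier ψ ∝ e^{±κx} with κ = √(2m(V₀ − E))/ℏ = 3.930.
κa = 5.384, sinh(κa) = 109.0.
Matching ψ, ψ′ at both faces gives T = [1 + V₀² sinh²(κa) / (4E(V₀ − E))]⁻¹ = 1/13150 = 0.0000761.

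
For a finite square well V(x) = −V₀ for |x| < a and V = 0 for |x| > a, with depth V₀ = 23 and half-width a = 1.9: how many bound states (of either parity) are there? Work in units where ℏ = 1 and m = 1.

N = 9

Define the well-strength parameter z₀ = (a/ℏ)√(2mV₀) = 1.9 × √(2·1·23) = 12.89.
The even/odd transcendental equations gain one root per π/2 in z₀, giving N = 1 + ⌊2z₀/π⌋ = 1 + ⌊8.204⌋ = 9.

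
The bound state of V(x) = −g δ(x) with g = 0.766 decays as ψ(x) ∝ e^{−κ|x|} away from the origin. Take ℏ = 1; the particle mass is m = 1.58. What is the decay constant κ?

κ = 1.21

Integrate −(ℏ²/2m)ψ'' − gδ(x)ψ = Eψ from −ε to +ε: the ψ'' term gives ψ'(0⁺) − ψ'(0⁻) and the δ term gives −(2mg/ℏ²)ψ(0).
With ψ ∝ e^{−κ|x|} this yields −2κ = −2mg/ℏ², so κ = mg/ℏ² = 1.210.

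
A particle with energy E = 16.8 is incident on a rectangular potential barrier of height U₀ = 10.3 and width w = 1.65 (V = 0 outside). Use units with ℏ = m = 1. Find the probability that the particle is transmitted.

T = 0.975

Above the barrier the interior wavenumber is k₂ = √(2m(E − U₀))/ℏ = 3.606, giving phase k₂w = 5.949.
T = [1 + U₀² sin²(k₂w) / (4E(E − U₀))]⁻¹ = 1/1.026 = 0.975.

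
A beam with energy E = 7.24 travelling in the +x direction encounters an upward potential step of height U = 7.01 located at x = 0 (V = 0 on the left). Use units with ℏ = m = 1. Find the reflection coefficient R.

R = 0.486

The wavenumbers are k₁ = √(2mE)/ℏ = 3.805 on the left and k₂ = √(2m(E − U))/ℏ = 0.6782 on the right.
Continuity of ψ and ψ′ at the step yields the reflection amplitude r = (k₁ − k₂)/(k₁ + k₂) = 0.6975; thus R = |r|² = 0.4864, T = 0.5136.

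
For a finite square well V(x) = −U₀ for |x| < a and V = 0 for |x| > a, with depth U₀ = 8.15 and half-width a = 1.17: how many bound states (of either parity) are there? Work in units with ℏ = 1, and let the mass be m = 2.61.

The dimensionless depth is z₀ = a√(2mU₀)/ℏ = 1.17 × √(42.54) = 7.631.
A new bound state (alternating even/odd) appears each time z₀ passes a multiple of π/2, so N = ⌊2z₀/π⌋ + 1 = ⌊4.858⌋ + 1 = 5.

N = 5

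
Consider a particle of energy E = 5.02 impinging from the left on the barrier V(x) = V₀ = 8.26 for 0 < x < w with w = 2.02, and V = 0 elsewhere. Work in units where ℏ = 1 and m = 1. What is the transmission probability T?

T = 0.000130

Since E < V₀ the interior solution is evanescent with decay constant κ = √(2m(V₀ − E))/ℏ = 2.546.
κw = 5.142, sinh(κw) = 85.53.
Matching ψ, ψ′ at both faces gives T = [1 + V₀² sinh²(κw) / (4E(V₀ − E))]⁻¹ = 1/7673 = 0.000130.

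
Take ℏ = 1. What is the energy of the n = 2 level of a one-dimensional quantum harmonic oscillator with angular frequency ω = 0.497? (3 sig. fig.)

Using E_n = (n + ½)ℏω: E_2 = 2.5 × 0.497 = 1.243.

E = 1.24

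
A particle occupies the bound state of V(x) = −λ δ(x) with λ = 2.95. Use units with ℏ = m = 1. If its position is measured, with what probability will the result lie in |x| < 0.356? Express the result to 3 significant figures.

P = 0.878

The normalised bound state is ψ = √κ e^{−κ|x|} with κ = mλ/ℏ² = 2.950.
P(|x| < d) = ∫_{−d}^{d} κ e^{−2κ|x|} dx = 1 − e^{−2κd} = 1 − e^{−2.100} = 0.8776.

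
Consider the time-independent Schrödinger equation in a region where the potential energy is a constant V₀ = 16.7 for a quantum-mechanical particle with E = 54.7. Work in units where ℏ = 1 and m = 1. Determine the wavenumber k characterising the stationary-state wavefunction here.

k = 8.72

With E > V₀ the solution is oscillatory, ψ ∝ e^{±ikx} with k = √(2m(E − V₀))/ℏ.
k = √(2 × 1 × 38) = 8.718.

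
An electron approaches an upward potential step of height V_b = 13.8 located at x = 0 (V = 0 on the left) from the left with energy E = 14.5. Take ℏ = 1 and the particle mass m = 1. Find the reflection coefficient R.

On each side the TISE gives plane waves with k = √(2m(E − V))/ℏ: k₁ = √(2·1·14.5) = 5.385, k₂ = √(2·1·0.7) = 1.183.
Continuity of ψ and ψ′ at the step yields the reflection amplitude r = (k₁ − k₂)/(k₁ + k₂) = 0.6397; thus R = |r|² = 0.4092, T = 0.5908.

R = 0.409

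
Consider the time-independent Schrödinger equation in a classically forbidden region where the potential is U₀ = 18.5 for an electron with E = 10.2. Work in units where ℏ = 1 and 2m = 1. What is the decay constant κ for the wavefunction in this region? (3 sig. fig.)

Since E < U₀ the TISE in this region is ψ'' = κ²ψ with κ = √(2m(U₀ − E))/ℏ.
κ = √(2 × 0.5 × 8.3) = 2.881.

κ = 2.88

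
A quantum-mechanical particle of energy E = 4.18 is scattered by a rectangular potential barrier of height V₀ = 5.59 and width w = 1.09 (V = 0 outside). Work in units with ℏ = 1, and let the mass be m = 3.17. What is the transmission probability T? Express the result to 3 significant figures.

Since E < V₀ the interior solution is evanescent with decay constant κ = √(2m(V₀ − E))/ℏ = 2.990.
κw = 3.259, sinh(κw) = 12.99.
The exact tunnelling result is T⁻¹ = 1 + V₀² sinh²(κw) / [4E(V₀ − E)] = 224.7, so T = 0.00445.

T = 0.00445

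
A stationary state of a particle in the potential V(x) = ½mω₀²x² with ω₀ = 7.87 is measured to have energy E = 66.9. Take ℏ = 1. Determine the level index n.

Invert E_n = (n + ½)ℏω₀: n = E/ℏω₀ − ½ = 8.001, so n = 8.

n = 8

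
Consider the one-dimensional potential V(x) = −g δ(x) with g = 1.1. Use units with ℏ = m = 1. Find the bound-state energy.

E = -0.605

For x ≠ 0 the bound state is ψ ∝ e^{−κ|x|}; integrating the TISE across the delta gives the cusp condition 2κ = 2mg/ℏ², so κ = 1.100.
Then E = −ℏ²κ²/(2m) = −mg²/(2ℏ²) = -0.6050.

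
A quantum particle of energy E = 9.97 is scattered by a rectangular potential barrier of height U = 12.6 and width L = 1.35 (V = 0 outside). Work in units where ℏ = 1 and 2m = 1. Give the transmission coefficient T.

T = 0.0329

Since E < U the interior solution is evanescent with decay constant κ = √(2m(U − E))/ℏ = 1.622.
κL = 2.189, sinh(κL) = 4.409.
The exact tunnelling result is T⁻¹ = 1 + U² sinh²(κL) / [4E(U − E)] = 30.42, so T = 0.0329.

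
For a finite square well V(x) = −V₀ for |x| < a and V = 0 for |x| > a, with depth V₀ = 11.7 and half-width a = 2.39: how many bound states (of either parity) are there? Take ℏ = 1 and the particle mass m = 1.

N = 8

The dimensionless depth is z₀ = a√(2mV₀)/ℏ = 2.39 × √(23.40) = 11.56.
The even/odd transcendental equations gain one root per π/2 in z₀, giving N = 1 + ⌊2z₀/π⌋ = 1 + ⌊7.360⌋ = 8.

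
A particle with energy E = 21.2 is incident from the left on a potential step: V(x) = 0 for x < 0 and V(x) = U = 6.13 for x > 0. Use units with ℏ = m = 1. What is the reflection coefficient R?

R = 0.00724

The wavenumbers are k₁ = √(2mE)/ℏ = 6.512 on the left and k₂ = √(2m(E − U))/ℏ = 5.490 on the right.
Continuity of ψ and ψ′ at the step yields the reflection amplitude r = (k₁ − k₂)/(k₁ + k₂) = 0.08512; thus R = |r|² = 0.007245, T = 0.9928.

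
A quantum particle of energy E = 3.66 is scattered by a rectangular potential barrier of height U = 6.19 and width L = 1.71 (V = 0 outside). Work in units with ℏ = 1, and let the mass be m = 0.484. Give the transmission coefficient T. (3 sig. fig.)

Since E < U the interior solution is evanescent with decay constant κ = √(2m(U − E))/ℏ = 1.565.
κL = 2.676, sinh(κL) = 7.229.
Matching ψ, ψ′ at both faces gives T = [1 + U² sinh²(κL) / (4E(U − E))]⁻¹ = 1/55.07 = 0.0182.

T = 0.0182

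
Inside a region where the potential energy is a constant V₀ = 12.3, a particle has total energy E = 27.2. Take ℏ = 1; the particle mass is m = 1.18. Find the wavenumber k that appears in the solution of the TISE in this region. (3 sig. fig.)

k = 5.93

With E > V₀ the solution is oscillatory, ψ ∝ e^{±ikx} with k = √(2m(E − V₀))/ℏ.
k = √(2 × 1.18 × 14.9) = 5.930.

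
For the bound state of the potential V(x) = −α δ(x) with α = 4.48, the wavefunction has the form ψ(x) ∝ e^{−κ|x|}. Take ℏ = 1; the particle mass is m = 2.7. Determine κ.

Integrating the TISE across x = 0 gives the cusp condition ψ'(0⁺) − ψ'(0⁻) = −(2mα/ℏ²)ψ(0).
With ψ ∝ e^{−κ|x|} this yields −2κ = −2mα/ℏ², so κ = mα/ℏ² = 12.10.

κ = 12.1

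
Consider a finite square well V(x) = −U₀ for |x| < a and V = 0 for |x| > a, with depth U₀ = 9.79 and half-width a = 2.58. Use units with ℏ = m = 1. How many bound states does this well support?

Define the well-strength parameter z₀ = (a/ℏ)√(2mU₀) = 2.58 × √(2·1·9.79) = 11.42.
The even/odd transcendental equations gain one root per π/2 in z₀, giving N = 1 + ⌊2z₀/π⌋ = 1 + ⌊7.268⌋ = 8.

N = 8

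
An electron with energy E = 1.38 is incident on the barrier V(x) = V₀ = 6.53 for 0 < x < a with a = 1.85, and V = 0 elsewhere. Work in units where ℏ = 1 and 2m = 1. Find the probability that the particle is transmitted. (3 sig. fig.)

T = 0.000602

Since E < V₀ the interior solution is evanescent with decay constant κ = √(2m(V₀ − E))/ℏ = 2.269.
κa = 4.198, sinh(κa) = 33.28.
Matching ψ, ψ′ at both faces gives T = [1 + V₀² sinh²(κa) / (4E(V₀ − E))]⁻¹ = 1/1662 = 0.000602.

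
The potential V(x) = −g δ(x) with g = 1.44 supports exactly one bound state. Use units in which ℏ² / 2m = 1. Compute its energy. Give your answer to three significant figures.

The bound state is ψ(x) = √κ e^{−κ|x|}. The derivative jump ψ'(0⁺) − ψ'(0⁻) = −(2mg/ℏ²)ψ(0) fixes κ = mg/ℏ² = 0.7200.
Then E = −ℏ²κ²/(2m) = −mg²/(2ℏ²) = -0.5184.

E = -0.518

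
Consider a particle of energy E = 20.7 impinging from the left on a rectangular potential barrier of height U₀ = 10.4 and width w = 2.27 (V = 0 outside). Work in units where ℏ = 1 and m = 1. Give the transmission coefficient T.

E > U₀: inside the barrier k₂ = √(2m(E − U₀))/ℏ = 4.539, k₂w = 10.30.
T = [1 + U₀² sin²(k₂w) / (4E(E − U₀))]⁻¹ = 1/1.075 = 0.930.

T = 0.930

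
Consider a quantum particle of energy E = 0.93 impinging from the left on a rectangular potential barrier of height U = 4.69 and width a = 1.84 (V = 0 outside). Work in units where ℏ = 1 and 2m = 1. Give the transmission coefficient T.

E < U: inside the barrier ψ ∝ e^{±κx} with κ = √(2m(U − E))/ℏ = 1.939.
κa = 3.568, sinh(κa) = 17.71.
The exact tunnelling result is T⁻¹ = 1 + U² sinh²(κa) / [4E(U − E)] = 494.1, so T = 0.00202.

T = 0.00202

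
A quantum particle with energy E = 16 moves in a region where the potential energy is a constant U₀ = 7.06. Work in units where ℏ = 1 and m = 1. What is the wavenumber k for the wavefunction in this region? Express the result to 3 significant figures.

k = 4.23

With E > U₀ the solution is oscillatory, ψ ∝ e^{±ikx} with k = √(2m(E − U₀))/ℏ.
k = √(2 × 1 × 8.94) = 4.228.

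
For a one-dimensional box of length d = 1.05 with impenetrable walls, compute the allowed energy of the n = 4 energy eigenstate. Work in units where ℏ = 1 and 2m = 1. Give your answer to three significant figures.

The infinite-well eigenfunctions ψ_n = √(2/d) sin(nπx/d) vanish at both walls, giving E_n = n²π²ℏ²/(2md²).
E_4 = 4² × π² / (2 × 0.5 × 1.05²) = 143.2.

E = 143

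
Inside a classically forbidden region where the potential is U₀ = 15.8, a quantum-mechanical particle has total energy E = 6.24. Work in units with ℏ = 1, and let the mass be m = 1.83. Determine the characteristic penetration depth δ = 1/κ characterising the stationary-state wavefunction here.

Since E < U₀ the TISE in this region is ψ'' = κ²ψ with κ = √(2m(U₀ − E))/ℏ.
κ = √(2 × 1.83 × 9.56) = 5.915. The penetration depth is δ = 1/κ = 0.169.

δ = 0.169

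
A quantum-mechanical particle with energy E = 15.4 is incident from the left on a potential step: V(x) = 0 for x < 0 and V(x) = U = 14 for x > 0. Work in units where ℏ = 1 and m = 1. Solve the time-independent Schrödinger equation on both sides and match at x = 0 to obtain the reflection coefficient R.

R = 0.288

The wavenumbers are k₁ = √(2mE)/ℏ = 5.550 on the left and k₂ = √(2m(E − U))/ℏ = 1.673 on the right.
Continuity of ψ and ψ′ at the step yields the reflection amplitude r = (k₁ − k₂)/(k₁ + k₂) = 0.5367; thus R = |r|² = 0.2880, T = 0.7120.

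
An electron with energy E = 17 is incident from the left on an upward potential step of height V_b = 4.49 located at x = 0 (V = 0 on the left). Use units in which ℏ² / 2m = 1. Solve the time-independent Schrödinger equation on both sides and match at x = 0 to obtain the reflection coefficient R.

On each side the TISE gives plane waves with k = √(2m(E − V))/ℏ: k₁ = √(2·½·17) = 4.123, k₂ = √(2·½·12.51) = 3.537.
Matching ψ and ψ′ at x = 0 gives r = (k₁ − k₂)/(k₁ + k₂), so R = r² = 0.005856 and T = 1 − R = 0.9941.

R = 0.00586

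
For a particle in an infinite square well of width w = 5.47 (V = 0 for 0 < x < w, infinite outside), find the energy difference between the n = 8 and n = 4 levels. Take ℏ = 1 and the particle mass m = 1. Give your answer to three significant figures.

ΔE = 7.92

E_n = n²π²ℏ²/(2mw²), so ΔE = (8² − 4²) π²ℏ²/(2mw²).
ΔE = 48 × π² / (2 × 1 × 5.47²) = 7.917.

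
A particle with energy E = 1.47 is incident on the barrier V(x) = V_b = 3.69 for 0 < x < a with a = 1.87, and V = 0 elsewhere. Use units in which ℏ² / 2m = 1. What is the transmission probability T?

T = 0.0145

E < V_b: inside the barrier ψ ∝ e^{±κx} with κ = √(2m(V_b − E))/ℏ = 1.490.
κa = 2.786, sinh(κa) = 8.079.
Matching ψ, ψ′ at both faces gives T = [1 + V_b² sinh²(κa) / (4E(V_b − E))]⁻¹ = 1/69.08 = 0.0145.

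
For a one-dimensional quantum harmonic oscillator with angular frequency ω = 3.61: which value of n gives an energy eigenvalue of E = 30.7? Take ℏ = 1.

Invert E_n = (n + ½)ℏω: n = E/ℏω − ½ = 8.004, so n = 8.

n = 8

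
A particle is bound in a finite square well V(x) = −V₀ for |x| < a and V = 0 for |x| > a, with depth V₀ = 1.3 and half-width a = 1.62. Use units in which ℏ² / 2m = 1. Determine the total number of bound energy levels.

N = 2

Define the well-strength parameter z₀ = (a/ℏ)√(2mV₀) = 1.62 × √(2·0.5·1.3) = 1.847.
A new bound state (alternating even/odd) appears each time z₀ passes a multiple of π/2, so N = ⌊2z₀/π⌋ + 1 = ⌊1.176⌋ + 1 = 2.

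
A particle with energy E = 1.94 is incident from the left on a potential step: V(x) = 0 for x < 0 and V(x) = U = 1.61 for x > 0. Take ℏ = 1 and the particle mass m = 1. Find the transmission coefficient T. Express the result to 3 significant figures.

T = 0.827

On each side the TISE gives plane waves with k = √(2m(E − V))/ℏ: k₁ = √(2·1·1.94) = 1.970, k₂ = √(2·1·0.33) = 0.8124.
Continuity of ψ and ψ′ at the step yields the reflection amplitude r = (k₁ − k₂)/(k₁ + k₂) = 0.4160; thus R = |r|² = 0.1731, T = 0.8269.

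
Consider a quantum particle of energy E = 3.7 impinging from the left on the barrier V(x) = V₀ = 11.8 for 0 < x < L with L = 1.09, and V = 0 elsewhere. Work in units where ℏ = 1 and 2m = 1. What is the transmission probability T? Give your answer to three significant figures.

T = 0.00694

Since E < V₀ the interior solution is evanescent with decay constant κ = √(2m(V₀ − E))/ℏ = 2.846.
κL = 3.102, sinh(κL) = 11.10.
The exact tunnelling result is T⁻¹ = 1 + V₀² sinh²(κL) / [4E(V₀ − E)] = 144.1, so T = 0.00694.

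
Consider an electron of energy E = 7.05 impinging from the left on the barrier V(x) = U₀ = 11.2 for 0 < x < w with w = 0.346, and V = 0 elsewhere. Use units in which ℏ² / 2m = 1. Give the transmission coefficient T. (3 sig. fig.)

E < U₀: inside the barrier ψ ∝ e^{±κx} with κ = √(2m(U₀ − E))/ℏ = 2.037.
κw = 0.7049, sinh(κw) = 0.7647.
The exact tunnelling result is T⁻¹ = 1 + U₀² sinh²(κw) / [4E(U₀ − E)] = 1.627, so T = 0.615.

T = 0.615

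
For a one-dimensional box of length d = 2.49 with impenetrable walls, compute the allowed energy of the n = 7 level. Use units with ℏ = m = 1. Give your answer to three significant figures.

The infinite-well eigenfunctions ψ_n = √(2/d) sin(nπx/d) vanish at both walls, giving E_n = n²π²ℏ²/(2md²).
E_7 = 7² × π² / (2 × 1 × 2.49²) = 39.00.

E = 39.0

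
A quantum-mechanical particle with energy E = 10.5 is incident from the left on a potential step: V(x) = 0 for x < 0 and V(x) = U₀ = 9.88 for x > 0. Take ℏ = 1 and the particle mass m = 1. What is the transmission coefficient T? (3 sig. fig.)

T = 0.629

On each side the TISE gives plane waves with k = √(2m(E − V))/ℏ: k₁ = √(2·1·10.5) = 4.583, k₂ = √(2·1·0.62) = 1.114.
Matching ψ and ψ′ at x = 0 gives r = (k₁ − k₂)/(k₁ + k₂), so R = r² = 0.3709 and T = 1 − R = 0.6291.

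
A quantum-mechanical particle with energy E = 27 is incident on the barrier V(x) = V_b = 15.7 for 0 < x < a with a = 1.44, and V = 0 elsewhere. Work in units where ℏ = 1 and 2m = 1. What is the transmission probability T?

T = 0.834

E > V_b: inside the barrier k₂ = √(2m(E − V_b))/ℏ = 3.362, k₂a = 4.841.
Matching at both interfaces gives T⁻¹ = 1 + V_b² sin²(k₂a) / [4E(E − V_b)] = 1.199, hence T = 0.834.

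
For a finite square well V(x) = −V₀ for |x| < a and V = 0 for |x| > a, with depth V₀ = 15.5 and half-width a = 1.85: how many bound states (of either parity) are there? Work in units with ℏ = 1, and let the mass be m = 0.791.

N = 6

Define the well-strength parameter z₀ = (a/ℏ)√(2mV₀) = 1.85 × √(2·0.791·15.5) = 9.161.
A new bound state (alternating even/odd) appears each time z₀ passes a multiple of π/2, so N = ⌊2z₀/π⌋ + 1 = ⌊5.832⌋ + 1 = 6.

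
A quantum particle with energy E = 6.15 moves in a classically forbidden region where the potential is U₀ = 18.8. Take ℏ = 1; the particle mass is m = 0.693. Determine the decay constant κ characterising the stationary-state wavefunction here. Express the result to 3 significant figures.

Since E < U₀ the TISE in this region is ψ'' = κ²ψ with κ = √(2m(U₀ − E))/ℏ.
κ = √(2 × 0.693 × 12.65) = 4.187.

κ = 4.19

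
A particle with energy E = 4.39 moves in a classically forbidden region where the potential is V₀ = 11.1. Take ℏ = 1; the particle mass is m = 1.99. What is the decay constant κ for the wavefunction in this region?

κ = 5.17

Since E < V₀ the TISE in this region is ψ'' = κ²ψ with κ = √(2m(V₀ − E))/ℏ.
κ = √(2 × 1.99 × 6.71) = 5.168.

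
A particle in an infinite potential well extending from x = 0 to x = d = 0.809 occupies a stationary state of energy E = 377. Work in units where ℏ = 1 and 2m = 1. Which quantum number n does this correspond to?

For an infinite well E_n = n²π²ℏ²/(2md²), so n = (d/πℏ)√(2mE).
n = (0.809/π) × √(2 × 0.5 × 377) = 5.000 → n = 5.

n = 5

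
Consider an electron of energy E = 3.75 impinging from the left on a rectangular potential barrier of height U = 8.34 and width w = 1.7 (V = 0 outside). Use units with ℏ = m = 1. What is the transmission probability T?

Since E < U the interior solution is evanescent with decay constant κ = √(2m(U − E))/ℏ = 3.030.
κw = 5.151, sinh(κw) = 86.28.
Matching ψ, ψ′ at both faces gives T = [1 + U² sinh²(κw) / (4E(U − E))]⁻¹ = 1/7521 = 0.000133.

T = 0.000133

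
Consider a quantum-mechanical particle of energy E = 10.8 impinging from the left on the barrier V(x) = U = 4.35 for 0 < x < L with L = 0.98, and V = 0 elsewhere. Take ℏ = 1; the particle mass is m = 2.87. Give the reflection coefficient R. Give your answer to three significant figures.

R = 0.00668

E > U: inside the barrier k₂ = √(2m(E − U))/ℏ = 6.085, k₂L = 5.963.
Matching at both interfaces gives T⁻¹ = 1 + U² sin²(k₂L) / [4E(E − U)] = 1.007, hence T = 0.993.
R = 1 − T = 0.00668.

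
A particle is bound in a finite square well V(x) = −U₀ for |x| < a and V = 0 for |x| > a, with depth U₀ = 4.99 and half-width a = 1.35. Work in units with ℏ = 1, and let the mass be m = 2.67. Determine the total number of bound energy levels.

Define the well-strength parameter z₀ = (a/ℏ)√(2mU₀) = 1.35 × √(2·2.67·4.99) = 6.969.
A new bound state (alternating even/odd) appears each time z₀ passes a multiple of π/2, so N = ⌊2z₀/π⌋ + 1 = ⌊4.436⌋ + 1 = 5.

N = 5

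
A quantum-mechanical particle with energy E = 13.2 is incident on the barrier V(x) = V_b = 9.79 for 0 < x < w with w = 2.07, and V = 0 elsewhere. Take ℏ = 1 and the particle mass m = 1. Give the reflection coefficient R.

E > V_b: inside the barrier k₂ = √(2m(E − V_b))/ℏ = 2.612, k₂w = 5.406.
T = [1 + V_b² sin²(k₂w) / (4E(E − V_b))]⁻¹ = 1/1.315 = 0.761.
R = 1 − T = 0.239.

R = 0.239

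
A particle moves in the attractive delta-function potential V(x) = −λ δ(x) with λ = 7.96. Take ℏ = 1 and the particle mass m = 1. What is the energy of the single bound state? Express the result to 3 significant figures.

E = -31.7

For x ≠ 0 the bound state is ψ ∝ e^{−κ|x|}; integrating the TISE across the delta gives the cusp condition 2κ = 2mλ/ℏ², so κ = 7.960.
Then E = −ℏ²κ²/(2m) = −mλ²/(2ℏ²) = -31.68.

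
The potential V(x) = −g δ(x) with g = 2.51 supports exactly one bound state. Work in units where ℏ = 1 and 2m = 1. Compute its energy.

The bound state is ψ(x) = √κ e^{−κ|x|}. The derivative jump ψ'(0⁺) − ψ'(0⁻) = −(2mg/ℏ²)ψ(0) fixes κ = mg/ℏ² = 1.255.
Then E = −ℏ²κ²/(2m) = −mg²/(2ℏ²) = -1.575.

E = -1.58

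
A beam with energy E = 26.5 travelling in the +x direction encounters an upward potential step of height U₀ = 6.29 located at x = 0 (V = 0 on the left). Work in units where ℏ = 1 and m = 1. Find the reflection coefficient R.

The wavenumbers are k₁ = √(2mE)/ℏ = 7.280 on the left and k₂ = √(2m(E − U₀))/ℏ = 6.358 on the right.
Continuity of ψ and ψ′ at the step yields the reflection amplitude r = (k₁ − k₂)/(k₁ + k₂) = 0.06764; thus R = |r|² = 0.004575, T = 0.9954.

R = 0.00457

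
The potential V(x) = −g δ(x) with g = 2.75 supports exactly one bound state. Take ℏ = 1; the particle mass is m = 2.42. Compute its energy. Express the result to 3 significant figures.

The bound state is ψ(x) = √κ e^{−κ|x|}. The derivative jump ψ'(0⁺) − ψ'(0⁻) = −(2mg/ℏ²)ψ(0) fixes κ = mg/ℏ² = 6.655.
Then E = −ℏ²κ²/(2m) = −mg²/(2ℏ²) = -9.151.

E = -9.15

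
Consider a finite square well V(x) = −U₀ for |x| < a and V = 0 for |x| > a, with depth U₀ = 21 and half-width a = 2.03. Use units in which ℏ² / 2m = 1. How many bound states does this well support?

Define the well-strength parameter z₀ = (a/ℏ)√(2mU₀) = 2.03 × √(2·0.5·21) = 9.303.
The even/odd transcendental equations gain one root per π/2 in z₀, giving N = 1 + ⌊2z₀/π⌋ = 1 + ⌊5.922⌋ = 6.

N = 6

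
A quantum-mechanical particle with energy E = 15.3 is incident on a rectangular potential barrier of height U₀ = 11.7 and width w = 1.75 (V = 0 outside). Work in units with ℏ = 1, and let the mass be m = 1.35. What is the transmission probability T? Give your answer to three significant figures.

Above the barrier the interior wavenumber is k₂ = √(2m(E − U₀))/ℏ = 3.118, giving phase k₂w = 5.456.
T = [1 + U₀² sin²(k₂w) / (4E(E − U₀))]⁻¹ = 1/1.337 = 0.748.

T = 0.748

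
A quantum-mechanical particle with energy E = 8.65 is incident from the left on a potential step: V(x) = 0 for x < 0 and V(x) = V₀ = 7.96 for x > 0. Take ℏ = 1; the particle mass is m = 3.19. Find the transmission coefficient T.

T = 0.687

The wavenumbers are k₁ = √(2mE)/ℏ = 7.429 on the left and k₂ = √(2m(E − V₀))/ℏ = 2.098 on the right.
Continuity of ψ and ψ′ at the step yields the reflection amplitude r = (k₁ − k₂)/(k₁ + k₂) = 0.5595; thus R = |r|² = 0.3131, T = 0.6869.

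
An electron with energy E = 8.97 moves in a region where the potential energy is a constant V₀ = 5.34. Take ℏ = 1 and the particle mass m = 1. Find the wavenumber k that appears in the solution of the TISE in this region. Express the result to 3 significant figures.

With E > V₀ the solution is oscillatory, ψ ∝ e^{±ikx} with k = √(2m(E − V₀))/ℏ.
k = √(2 × 1 × 3.63) = 2.694.

k = 2.69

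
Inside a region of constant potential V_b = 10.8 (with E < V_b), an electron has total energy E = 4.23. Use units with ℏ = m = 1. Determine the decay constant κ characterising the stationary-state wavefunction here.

κ = 3.62

Since E < V_b the TISE in this region is ψ'' = κ²ψ with κ = √(2m(V_b − E))/ℏ.
κ = √(2 × 1 × 6.57) = 3.625.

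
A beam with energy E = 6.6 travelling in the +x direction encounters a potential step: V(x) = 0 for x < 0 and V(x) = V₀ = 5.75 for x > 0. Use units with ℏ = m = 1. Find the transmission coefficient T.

On each side the TISE gives plane waves with k = √(2m(E − V))/ℏ: k₁ = √(2·1·6.6) = 3.633, k₂ = √(2·1·0.85) = 1.304.
Matching ψ and ψ′ at x = 0 gives r = (k₁ − k₂)/(k₁ + k₂), so R = r² = 0.2226 and T = 1 − R = 0.7774.

T = 0.777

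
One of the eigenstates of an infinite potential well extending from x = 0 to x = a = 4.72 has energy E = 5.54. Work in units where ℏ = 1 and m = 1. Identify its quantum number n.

n = 5

For an infinite well E_n = n²π²ℏ²/(2ma²), so n = (a/πℏ)√(2mE).
n = (4.72/π) × √(2 × 1 × 5.54) = 5.001 → n = 5.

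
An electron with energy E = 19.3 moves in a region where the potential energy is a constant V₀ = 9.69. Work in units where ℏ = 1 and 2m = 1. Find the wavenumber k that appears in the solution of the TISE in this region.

With E > V₀ the solution is oscillatory, ψ ∝ e^{±ikx} with k = √(2m(E − V₀))/ℏ.
k = √(2 × 0.5 × 9.61) = 3.100.

k = 3.10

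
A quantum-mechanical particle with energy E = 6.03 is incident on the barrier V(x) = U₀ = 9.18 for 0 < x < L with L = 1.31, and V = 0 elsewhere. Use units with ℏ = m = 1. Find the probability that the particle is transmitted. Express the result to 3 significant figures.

E < U₀: inside the barrier ψ ∝ e^{±κx} with κ = √(2m(U₀ − E))/ℏ = 2.510.
κL = 3.288, sinh(κL) = 13.38.
Matching ψ, ψ′ at both faces gives T = [1 + U₀² sinh²(κL) / (4E(U₀ − E))]⁻¹ = 1/199.5 = 0.00501.

T = 0.00501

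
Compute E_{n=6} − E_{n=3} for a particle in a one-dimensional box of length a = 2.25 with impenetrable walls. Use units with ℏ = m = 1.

E_n = n²π²ℏ²/(2ma²), so ΔE = (6² − 3²) π²ℏ²/(2ma²).
ΔE = 27 × π² / (2 × 1 × 2.25²) = 26.32.

ΔE = 26.3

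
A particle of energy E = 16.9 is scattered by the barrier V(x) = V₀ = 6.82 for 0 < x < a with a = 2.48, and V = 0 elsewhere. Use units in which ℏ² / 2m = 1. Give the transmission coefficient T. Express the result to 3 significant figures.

T = 0.936

Above the barrier the interior wavenumber is k₂ = √(2m(E − V₀))/ℏ = 3.175, giving phase k₂a = 7.874.
Matching at both interfaces gives T⁻¹ = 1 + V₀² sin²(k₂a) / [4E(E − V₀)] = 1.068, hence T = 0.936.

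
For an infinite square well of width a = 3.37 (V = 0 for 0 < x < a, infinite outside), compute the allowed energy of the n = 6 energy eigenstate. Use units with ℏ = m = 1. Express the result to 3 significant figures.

E = 15.6

The infinite-well eigenfunctions ψ_n = √(2/a) sin(nπx/a) vanish at both walls, giving E_n = n²π²ℏ²/(2ma²).
E_6 = 6² × π² / (2 × 1 × 3.37²) = 15.64.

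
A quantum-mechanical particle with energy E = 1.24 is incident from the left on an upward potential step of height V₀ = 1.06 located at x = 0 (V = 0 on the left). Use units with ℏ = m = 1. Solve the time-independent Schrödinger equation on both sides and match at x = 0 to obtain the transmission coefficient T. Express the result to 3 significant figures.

T = 0.799

On each side the TISE gives plane waves with k = √(2m(E − V))/ℏ: k₁ = √(2·1·1.24) = 1.575, k₂ = √(2·1·0.18) = 0.6000.
Continuity of ψ and ψ′ at the step yields the reflection amplitude r = (k₁ − k₂)/(k₁ + k₂) = 0.4482; thus R = |r|² = 0.2009, T = 0.7991.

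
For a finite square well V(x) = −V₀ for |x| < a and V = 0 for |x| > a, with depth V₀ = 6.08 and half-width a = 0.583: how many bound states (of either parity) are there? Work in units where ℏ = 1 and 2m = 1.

N = 1

Define the well-strength parameter z₀ = (a/ℏ)√(2mV₀) = 0.583 × √(2·0.5·6.08) = 1.438.
The even/odd transcendental equations gain one root per π/2 in z₀, giving N = 1 + ⌊2z₀/π⌋ = 1 + ⌊0.9152⌋ = 1.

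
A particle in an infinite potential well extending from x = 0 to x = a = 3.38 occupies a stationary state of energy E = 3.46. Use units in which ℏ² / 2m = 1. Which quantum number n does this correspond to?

n = 2

From E_n = n²π²ℏ²/(2ma²) invert to n = √(2ma²E)/(πℏ).
n = (3.38/π) × √(2 × 0.5 × 3.46) = 2.001 → n = 2.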